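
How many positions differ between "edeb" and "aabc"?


Comparing "edeb" and "aabc" position by position:
  Position 0: 'e' vs 'a' => DIFFER
  Position 1: 'd' vs 'a' => DIFFER
  Position 2: 'e' vs 'b' => DIFFER
  Position 3: 'b' vs 'c' => DIFFER
Positions that differ: 4

4


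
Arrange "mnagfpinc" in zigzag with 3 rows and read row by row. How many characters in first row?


Zigzag "mnagfpinc" into 3 rows:
Placing characters:
  'm' => row 0
  'n' => row 1
  'a' => row 2
  'g' => row 1
  'f' => row 0
  'p' => row 1
  'i' => row 2
  'n' => row 1
  'c' => row 0
Rows:
  Row 0: "mfc"
  Row 1: "ngpn"
  Row 2: "ai"
First row length: 3

3


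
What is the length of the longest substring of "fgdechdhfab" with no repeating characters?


Input: "fgdechdhfab"
Sliding window (track last position of each char):
  Position 0 ('f'): window [0,0] length 1 -- new best
  Position 1 ('g'): window [0,1] length 2 -- new best
  Position 2 ('d'): window [0,2] length 3 -- new best
  Position 3 ('e'): window [0,3] length 4 -- new best
  Position 4 ('c'): window [0,4] length 5 -- new best
  Position 5 ('h'): window [0,5] length 6 -- new best
  Position 6 ('d'): repeat (last at 2), move window start to 3
  Position 6 ('d'): window [3,6] length 4
  Position 7 ('h'): repeat (last at 5), move window start to 6
  Position 7 ('h'): window [6,7] length 2
  Position 8 ('f'): window [6,8] length 3
  Position 9 ('a'): window [6,9] length 4
  Position 10 ('b'): window [6,10] length 5
Longest substring with no repeats: "fgdech" with length 6

6


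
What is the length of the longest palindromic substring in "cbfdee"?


Input: "cbfdee"
Checking substrings for palindromes:
  [4:6] "ee" (len 2) => palindrome
Longest palindromic substring: "ee" with length 2

2


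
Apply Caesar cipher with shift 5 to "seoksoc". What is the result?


Caesar cipher: shift "seoksoc" by 5
  's' (pos 18) + 5 = pos 23 = 'x'
  'e' (pos 4) + 5 = pos 9 = 'j'
  'o' (pos 14) + 5 = pos 19 = 't'
  'k' (pos 10) + 5 = pos 15 = 'p'
  's' (pos 18) + 5 = pos 23 = 'x'
  'o' (pos 14) + 5 = pos 19 = 't'
  'c' (pos 2) + 5 = pos 7 = 'h'
Result: xjtpxth

xjtpxth


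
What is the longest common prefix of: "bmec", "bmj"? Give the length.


Words: bmec, bmj
  Position 0: all 'b' => match
  Position 1: all 'm' => match
  Position 2: ('e', 'j') => mismatch, stop
LCP = "bm" (length 2)

2


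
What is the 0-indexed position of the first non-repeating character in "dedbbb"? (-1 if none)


Input: dedbbb
Character frequencies:
  'b': 3
  'd': 2
  'e': 1
Scanning left to right for freq == 1:
  Position 0 ('d'): freq=2, skip
  Position 1 ('e'): unique! => answer = 1

1


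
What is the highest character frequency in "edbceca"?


Input: edbceca
Character counts:
  'a': 1
  'b': 1
  'c': 2
  'd': 1
  'e': 2
Maximum frequency: 2

2


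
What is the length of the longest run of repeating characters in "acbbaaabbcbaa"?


Input: "acbbaaabbcbaa"
Scanning for longest run:
  Position 1 ('c'): new char, reset run to 1
  Position 2 ('b'): new char, reset run to 1
  Position 3 ('b'): continues run of 'b', length=2
  Position 4 ('a'): new char, reset run to 1
  Position 5 ('a'): continues run of 'a', length=2
  Position 6 ('a'): continues run of 'a', length=3
  Position 7 ('b'): new char, reset run to 1
  Position 8 ('b'): continues run of 'b', length=2
  Position 9 ('c'): new char, reset run to 1
  Position 10 ('b'): new char, reset run to 1
  Position 11 ('a'): new char, reset run to 1
  Position 12 ('a'): continues run of 'a', length=2
Longest run: 'a' with length 3

3


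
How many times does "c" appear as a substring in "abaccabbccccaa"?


Searching for "c" in "abaccabbccccaa"
Scanning each position:
  Position 0: "a" => no
  Position 1: "b" => no
  Position 2: "a" => no
  Position 3: "c" => MATCH
  Position 4: "c" => MATCH
  Position 5: "a" => no
  Position 6: "b" => no
  Position 7: "b" => no
  Position 8: "c" => MATCH
  Position 9: "c" => MATCH
  Position 10: "c" => MATCH
  Position 11: "c" => MATCH
  Position 12: "a" => no
  Position 13: "a" => no
Total occurrences: 6

6


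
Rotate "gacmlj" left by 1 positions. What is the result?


Input: "gacmlj", rotate left by 1
First 1 characters: "g"
Remaining characters: "acmlj"
Concatenate remaining + first: "acmlj" + "g" = "acmljg"

acmljg


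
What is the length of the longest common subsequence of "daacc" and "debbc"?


LCS of "daacc" and "debbc"
DP table:
           d    e    b    b    c
      0    0    0    0    0    0
  d   0    1    1    1    1    1
  a   0    1    1    1    1    1
  a   0    1    1    1    1    1
  c   0    1    1    1    1    2
  c   0    1    1    1    1    2
LCS length = dp[5][5] = 2

2


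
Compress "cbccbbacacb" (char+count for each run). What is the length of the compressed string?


Input: cbccbbacacb
Runs:
  'c' x 1 => "c1"
  'b' x 1 => "b1"
  'c' x 2 => "c2"
  'b' x 2 => "b2"
  'a' x 1 => "a1"
  'c' x 1 => "c1"
  'a' x 1 => "a1"
  'c' x 1 => "c1"
  'b' x 1 => "b1"
Compressed: "c1b1c2b2a1c1a1c1b1"
Compressed length: 18

18


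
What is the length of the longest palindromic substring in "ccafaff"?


Input: "ccafaff"
Checking substrings for palindromes:
  [2:5] "afa" (len 3) => palindrome
  [3:6] "faf" (len 3) => palindrome
  [0:2] "cc" (len 2) => palindrome
  [5:7] "ff" (len 2) => palindrome
Longest palindromic substring: "afa" with length 3

3


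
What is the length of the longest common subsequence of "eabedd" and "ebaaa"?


LCS of "eabedd" and "ebaaa"
DP table:
           e    b    a    a    a
      0    0    0    0    0    0
  e   0    1    1    1    1    1
  a   0    1    1    2    2    2
  b   0    1    2    2    2    2
  e   0    1    2    2    2    2
  d   0    1    2    2    2    2
  d   0    1    2    2    2    2
LCS length = dp[6][5] = 2

2


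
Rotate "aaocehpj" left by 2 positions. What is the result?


Input: "aaocehpj", rotate left by 2
First 2 characters: "aa"
Remaining characters: "ocehpj"
Concatenate remaining + first: "ocehpj" + "aa" = "ocehpjaa"

ocehpjaa


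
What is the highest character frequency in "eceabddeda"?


Input: eceabddeda
Character counts:
  'a': 2
  'b': 1
  'c': 1
  'd': 3
  'e': 3
Maximum frequency: 3

3


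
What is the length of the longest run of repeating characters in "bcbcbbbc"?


Input: "bcbcbbbc"
Scanning for longest run:
  Position 1 ('c'): new char, reset run to 1
  Position 2 ('b'): new char, reset run to 1
  Position 3 ('c'): new char, reset run to 1
  Position 4 ('b'): new char, reset run to 1
  Position 5 ('b'): continues run of 'b', length=2
  Position 6 ('b'): continues run of 'b', length=3
  Position 7 ('c'): new char, reset run to 1
Longest run: 'b' with length 3

3


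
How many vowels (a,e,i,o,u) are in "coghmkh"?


Input: coghmkh
Checking each character:
  'c' at position 0: consonant
  'o' at position 1: vowel (running total: 1)
  'g' at position 2: consonant
  'h' at position 3: consonant
  'm' at position 4: consonant
  'k' at position 5: consonant
  'h' at position 6: consonant
Total vowels: 1

1


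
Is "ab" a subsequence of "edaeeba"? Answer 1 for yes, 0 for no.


Check if "ab" is a subsequence of "edaeeba"
Greedy scan:
  Position 0 ('e'): no match needed
  Position 1 ('d'): no match needed
  Position 2 ('a'): matches sub[0] = 'a'
  Position 3 ('e'): no match needed
  Position 4 ('e'): no match needed
  Position 5 ('b'): matches sub[1] = 'b'
  Position 6 ('a'): no match needed
All 2 characters matched => is a subsequence

1


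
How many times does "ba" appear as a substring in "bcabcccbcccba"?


Searching for "ba" in "bcabcccbcccba"
Scanning each position:
  Position 0: "bc" => no
  Position 1: "ca" => no
  Position 2: "ab" => no
  Position 3: "bc" => no
  Position 4: "cc" => no
  Position 5: "cc" => no
  Position 6: "cb" => no
  Position 7: "bc" => no
  Position 8: "cc" => no
  Position 9: "cc" => no
  Position 10: "cb" => no
  Position 11: "ba" => MATCH
Total occurrences: 1

1


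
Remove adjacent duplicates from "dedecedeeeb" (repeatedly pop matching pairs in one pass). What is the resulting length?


Input: dedecedeeeb
Stack-based adjacent duplicate removal:
  Read 'd': push. Stack: d
  Read 'e': push. Stack: de
  Read 'd': push. Stack: ded
  Read 'e': push. Stack: dede
  Read 'c': push. Stack: dedec
  Read 'e': push. Stack: dedece
  Read 'd': push. Stack: dedeced
  Read 'e': push. Stack: dedecede
  Read 'e': matches stack top 'e' => pop. Stack: dedeced
  Read 'e': push. Stack: dedecede
  Read 'b': push. Stack: dedecedeb
Final stack: "dedecedeb" (length 9)

9


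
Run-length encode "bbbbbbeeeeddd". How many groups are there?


Input: bbbbbbeeeeddd
Scanning for consecutive runs:
  Group 1: 'b' x 6 (positions 0-5)
  Group 2: 'e' x 4 (positions 6-9)
  Group 3: 'd' x 3 (positions 10-12)
Total groups: 3

3


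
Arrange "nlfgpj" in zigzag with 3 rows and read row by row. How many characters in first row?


Zigzag "nlfgpj" into 3 rows:
Placing characters:
  'n' => row 0
  'l' => row 1
  'f' => row 2
  'g' => row 1
  'p' => row 0
  'j' => row 1
Rows:
  Row 0: "np"
  Row 1: "lgj"
  Row 2: "f"
First row length: 2

2


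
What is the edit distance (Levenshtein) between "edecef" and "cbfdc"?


Computing edit distance: "edecef" -> "cbfdc"
DP table:
           c    b    f    d    c
      0    1    2    3    4    5
  e   1    1    2    3    4    5
  d   2    2    2    3    3    4
  e   3    3    3    3    4    4
  c   4    3    4    4    4    4
  e   5    4    4    5    5    5
  f   6    5    5    4    5    6
Edit distance = dp[6][5] = 6

6


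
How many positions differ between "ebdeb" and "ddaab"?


Comparing "ebdeb" and "ddaab" position by position:
  Position 0: 'e' vs 'd' => DIFFER
  Position 1: 'b' vs 'd' => DIFFER
  Position 2: 'd' vs 'a' => DIFFER
  Position 3: 'e' vs 'a' => DIFFER
  Position 4: 'b' vs 'b' => same
Positions that differ: 4

4


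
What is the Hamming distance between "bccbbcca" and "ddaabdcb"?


Comparing "bccbbcca" and "ddaabdcb" position by position:
  Position 0: 'b' vs 'd' => differ
  Position 1: 'c' vs 'd' => differ
  Position 2: 'c' vs 'a' => differ
  Position 3: 'b' vs 'a' => differ
  Position 4: 'b' vs 'b' => same
  Position 5: 'c' vs 'd' => differ
  Position 6: 'c' vs 'c' => same
  Position 7: 'a' vs 'b' => differ
Total differences (Hamming distance): 6

6


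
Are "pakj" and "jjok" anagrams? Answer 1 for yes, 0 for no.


Strings: "pakj", "jjok"
Sorted first:  ajkp
Sorted second: jjko
Differ at position 0: 'a' vs 'j' => not anagrams

0


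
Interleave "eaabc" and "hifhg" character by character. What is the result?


Interleaving "eaabc" and "hifhg":
  Position 0: 'e' from first, 'h' from second => "eh"
  Position 1: 'a' from first, 'i' from second => "ai"
  Position 2: 'a' from first, 'f' from second => "af"
  Position 3: 'b' from first, 'h' from second => "bh"
  Position 4: 'c' from first, 'g' from second => "cg"
Result: ehaiafbhcg

ehaiafbhcg


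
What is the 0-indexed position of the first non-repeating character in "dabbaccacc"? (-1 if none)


Input: dabbaccacc
Character frequencies:
  'a': 3
  'b': 2
  'c': 4
  'd': 1
Scanning left to right for freq == 1:
  Position 0 ('d'): unique! => answer = 0

0


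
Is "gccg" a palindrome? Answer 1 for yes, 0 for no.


Input: gccg
Reversed: gccg
  Compare pos 0 ('g') with pos 3 ('g'): match
  Compare pos 1 ('c') with pos 2 ('c'): match
Result: palindrome

1


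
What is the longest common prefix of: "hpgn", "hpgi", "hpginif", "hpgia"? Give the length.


Words: hpgn, hpgi, hpginif, hpgia
  Position 0: all 'h' => match
  Position 1: all 'p' => match
  Position 2: all 'g' => match
  Position 3: ('n', 'i', 'i', 'i') => mismatch, stop
LCP = "hpg" (length 3)

3


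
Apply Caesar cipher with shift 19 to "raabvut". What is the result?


Caesar cipher: shift "raabvut" by 19
  'r' (pos 17) + 19 = pos 10 = 'k'
  'a' (pos 0) + 19 = pos 19 = 't'
  'a' (pos 0) + 19 = pos 19 = 't'
  'b' (pos 1) + 19 = pos 20 = 'u'
  'v' (pos 21) + 19 = pos 14 = 'o'
  'u' (pos 20) + 19 = pos 13 = 'n'
  't' (pos 19) + 19 = pos 12 = 'm'
Result: kttuonm

kttuonm


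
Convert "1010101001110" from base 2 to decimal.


Input: "1010101001110" in base 2
Positional expansion:
  Digit '1' (value 1) x 2^12 = 4096
  Digit '0' (value 0) x 2^11 = 0
  Digit '1' (value 1) x 2^10 = 1024
  Digit '0' (value 0) x 2^9 = 0
  Digit '1' (value 1) x 2^8 = 256
  Digit '0' (value 0) x 2^7 = 0
  Digit '1' (value 1) x 2^6 = 64
  Digit '0' (value 0) x 2^5 = 0
  Digit '0' (value 0) x 2^4 = 0
  Digit '1' (value 1) x 2^3 = 8
  Digit '1' (value 1) x 2^2 = 4
  Digit '1' (value 1) x 2^1 = 2
  Digit '0' (value 0) x 2^0 = 0
Sum = 5454

5454


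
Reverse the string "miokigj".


Input: miokigj
Reading characters right to left:
  Position 6: 'j'
  Position 5: 'g'
  Position 4: 'i'
  Position 3: 'k'
  Position 2: 'o'
  Position 1: 'i'
  Position 0: 'm'
Reversed: jgikoim

jgikoim


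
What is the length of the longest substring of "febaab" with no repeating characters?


Input: "febaab"
Sliding window (track last position of each char):
  Position 0 ('f'): window [0,0] length 1 -- new best
  Position 1 ('e'): window [0,1] length 2 -- new best
  Position 2 ('b'): window [0,2] length 3 -- new best
  Position 3 ('a'): window [0,3] length 4 -- new best
  Position 4 ('a'): repeat (last at 3), move window start to 4
  Position 4 ('a'): window [4,4] length 1
  Position 5 ('b'): window [4,5] length 2
Longest substring with no repeats: "feba" with length 4

4


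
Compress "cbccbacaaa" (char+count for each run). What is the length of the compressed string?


Input: cbccbacaaa
Runs:
  'c' x 1 => "c1"
  'b' x 1 => "b1"
  'c' x 2 => "c2"
  'b' x 1 => "b1"
  'a' x 1 => "a1"
  'c' x 1 => "c1"
  'a' x 3 => "a3"
Compressed: "c1b1c2b1a1c1a3"
Compressed length: 14

14


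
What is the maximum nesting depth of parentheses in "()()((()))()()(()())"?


Input: "()()((()))()()(()())"
Tracking depth:
  Position 0 '(': depth becomes 1
  Position 1 ')': depth becomes 0
  Position 2 '(': depth becomes 1
  Position 3 ')': depth becomes 0
  Position 4 '(': depth becomes 1
  Position 5 '(': depth becomes 2
  Position 6 '(': depth becomes 3
  Position 7 ')': depth becomes 2
  Position 8 ')': depth becomes 1
  Position 9 ')': depth becomes 0
  Position 10 '(': depth becomes 1
  Position 11 ')': depth becomes 0
  Position 12 '(': depth becomes 1
  Position 13 ')': depth becomes 0
  Position 14 '(': depth becomes 1
  Position 15 '(': depth becomes 2
  Position 16 ')': depth becomes 1
  Position 17 '(': depth becomes 2
  Position 18 ')': depth becomes 1
  Position 19 ')': depth becomes 0
Maximum depth reached: 3

3


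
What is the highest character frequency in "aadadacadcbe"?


Input: aadadacadcbe
Character counts:
  'a': 5
  'b': 1
  'c': 2
  'd': 3
  'e': 1
Maximum frequency: 5

5


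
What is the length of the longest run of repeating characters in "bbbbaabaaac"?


Input: "bbbbaabaaac"
Scanning for longest run:
  Position 1 ('b'): continues run of 'b', length=2
  Position 2 ('b'): continues run of 'b', length=3
  Position 3 ('b'): continues run of 'b', length=4
  Position 4 ('a'): new char, reset run to 1
  Position 5 ('a'): continues run of 'a', length=2
  Position 6 ('b'): new char, reset run to 1
  Position 7 ('a'): new char, reset run to 1
  Position 8 ('a'): continues run of 'a', length=2
  Position 9 ('a'): continues run of 'a', length=3
  Position 10 ('c'): new char, reset run to 1
Longest run: 'b' with length 4

4


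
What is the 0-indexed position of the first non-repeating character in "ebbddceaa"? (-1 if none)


Input: ebbddceaa
Character frequencies:
  'a': 2
  'b': 2
  'c': 1
  'd': 2
  'e': 2
Scanning left to right for freq == 1:
  Position 0 ('e'): freq=2, skip
  Position 1 ('b'): freq=2, skip
  Position 2 ('b'): freq=2, skip
  Position 3 ('d'): freq=2, skip
  Position 4 ('d'): freq=2, skip
  Position 5 ('c'): unique! => answer = 5

5


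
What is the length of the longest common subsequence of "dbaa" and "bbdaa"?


LCS of "dbaa" and "bbdaa"
DP table:
           b    b    d    a    a
      0    0    0    0    0    0
  d   0    0    0    1    1    1
  b   0    1    1    1    1    1
  a   0    1    1    1    2    2
  a   0    1    1    1    2    3
LCS length = dp[4][5] = 3

3


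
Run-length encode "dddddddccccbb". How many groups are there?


Input: dddddddccccbb
Scanning for consecutive runs:
  Group 1: 'd' x 7 (positions 0-6)
  Group 2: 'c' x 4 (positions 7-10)
  Group 3: 'b' x 2 (positions 11-12)
Total groups: 3

3


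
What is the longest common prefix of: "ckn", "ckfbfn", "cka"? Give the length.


Words: ckn, ckfbfn, cka
  Position 0: all 'c' => match
  Position 1: all 'k' => match
  Position 2: ('n', 'f', 'a') => mismatch, stop
LCP = "ck" (length 2)

2


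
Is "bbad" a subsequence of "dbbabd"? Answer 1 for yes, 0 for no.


Check if "bbad" is a subsequence of "dbbabd"
Greedy scan:
  Position 0 ('d'): no match needed
  Position 1 ('b'): matches sub[0] = 'b'
  Position 2 ('b'): matches sub[1] = 'b'
  Position 3 ('a'): matches sub[2] = 'a'
  Position 4 ('b'): no match needed
  Position 5 ('d'): matches sub[3] = 'd'
All 4 characters matched => is a subsequence

1


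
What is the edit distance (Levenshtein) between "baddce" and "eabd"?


Computing edit distance: "baddce" -> "eabd"
DP table:
           e    a    b    d
      0    1    2    3    4
  b   1    1    2    2    3
  a   2    2    1    2    3
  d   3    3    2    2    2
  d   4    4    3    3    2
  c   5    5    4    4    3
  e   6    5    5    5    4
Edit distance = dp[6][4] = 4

4


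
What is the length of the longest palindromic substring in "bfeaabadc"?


Input: "bfeaabadc"
Checking substrings for palindromes:
  [4:7] "aba" (len 3) => palindrome
  [3:5] "aa" (len 2) => palindrome
Longest palindromic substring: "aba" with length 3

3


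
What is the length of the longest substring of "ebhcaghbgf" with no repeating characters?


Input: "ebhcaghbgf"
Sliding window (track last position of each char):
  Position 0 ('e'): window [0,0] length 1 -- new best
  Position 1 ('b'): window [0,1] length 2 -- new best
  Position 2 ('h'): window [0,2] length 3 -- new best
  Position 3 ('c'): window [0,3] length 4 -- new best
  Position 4 ('a'): window [0,4] length 5 -- new best
  Position 5 ('g'): window [0,5] length 6 -- new best
  Position 6 ('h'): repeat (last at 2), move window start to 3
  Position 6 ('h'): window [3,6] length 4
  Position 7 ('b'): window [3,7] length 5
  Position 8 ('g'): repeat (last at 5), move window start to 6
  Position 8 ('g'): window [6,8] length 3
  Position 9 ('f'): window [6,9] length 4
Longest substring with no repeats: "ebhcag" with length 6

6


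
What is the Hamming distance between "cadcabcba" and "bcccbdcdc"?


Comparing "cadcabcba" and "bcccbdcdc" position by position:
  Position 0: 'c' vs 'b' => differ
  Position 1: 'a' vs 'c' => differ
  Position 2: 'd' vs 'c' => differ
  Position 3: 'c' vs 'c' => same
  Position 4: 'a' vs 'b' => differ
  Position 5: 'b' vs 'd' => differ
  Position 6: 'c' vs 'c' => same
  Position 7: 'b' vs 'd' => differ
  Position 8: 'a' vs 'c' => differ
Total differences (Hamming distance): 7

7


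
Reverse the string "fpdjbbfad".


Input: fpdjbbfad
Reading characters right to left:
  Position 8: 'd'
  Position 7: 'a'
  Position 6: 'f'
  Position 5: 'b'
  Position 4: 'b'
  Position 3: 'j'
  Position 2: 'd'
  Position 1: 'p'
  Position 0: 'f'
Reversed: dafbbjdpf

dafbbjdpf


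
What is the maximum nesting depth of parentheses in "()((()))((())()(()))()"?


Input: "()((()))((())()(()))()"
Tracking depth:
  Position 0 '(': depth becomes 1
  Position 1 ')': depth becomes 0
  Position 2 '(': depth becomes 1
  Position 3 '(': depth becomes 2
  Position 4 '(': depth becomes 3
  Position 5 ')': depth becomes 2
  Position 6 ')': depth becomes 1
  Position 7 ')': depth becomes 0
  Position 8 '(': depth becomes 1
  Position 9 '(': depth becomes 2
  Position 10 '(': depth becomes 3
  Position 11 ')': depth becomes 2
  Position 12 ')': depth becomes 1
  Position 13 '(': depth becomes 2
  Position 14 ')': depth becomes 1
  Position 15 '(': depth becomes 2
  Position 16 '(': depth becomes 3
  Position 17 ')': depth becomes 2
  Position 18 ')': depth becomes 1
  Position 19 ')': depth becomes 0
  Position 20 '(': depth becomes 1
  Position 21 ')': depth becomes 0
Maximum depth reached: 3

3


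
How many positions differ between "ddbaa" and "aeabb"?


Comparing "ddbaa" and "aeabb" position by position:
  Position 0: 'd' vs 'a' => DIFFER
  Position 1: 'd' vs 'e' => DIFFER
  Position 2: 'b' vs 'a' => DIFFER
  Position 3: 'a' vs 'b' => DIFFER
  Position 4: 'a' vs 'b' => DIFFER
Positions that differ: 5

5


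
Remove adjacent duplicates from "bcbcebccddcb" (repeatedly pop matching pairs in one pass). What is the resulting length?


Input: bcbcebccddcb
Stack-based adjacent duplicate removal:
  Read 'b': push. Stack: b
  Read 'c': push. Stack: bc
  Read 'b': push. Stack: bcb
  Read 'c': push. Stack: bcbc
  Read 'e': push. Stack: bcbce
  Read 'b': push. Stack: bcbceb
  Read 'c': push. Stack: bcbcebc
  Read 'c': matches stack top 'c' => pop. Stack: bcbceb
  Read 'd': push. Stack: bcbcebd
  Read 'd': matches stack top 'd' => pop. Stack: bcbceb
  Read 'c': push. Stack: bcbcebc
  Read 'b': push. Stack: bcbcebcb
Final stack: "bcbcebcb" (length 8)

8


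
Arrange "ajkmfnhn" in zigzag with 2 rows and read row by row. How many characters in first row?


Zigzag "ajkmfnhn" into 2 rows:
Placing characters:
  'a' => row 0
  'j' => row 1
  'k' => row 0
  'm' => row 1
  'f' => row 0
  'n' => row 1
  'h' => row 0
  'n' => row 1
Rows:
  Row 0: "akfh"
  Row 1: "jmnn"
First row length: 4

4


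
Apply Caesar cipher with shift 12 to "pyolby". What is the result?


Caesar cipher: shift "pyolby" by 12
  'p' (pos 15) + 12 = pos 1 = 'b'
  'y' (pos 24) + 12 = pos 10 = 'k'
  'o' (pos 14) + 12 = pos 0 = 'a'
  'l' (pos 11) + 12 = pos 23 = 'x'
  'b' (pos 1) + 12 = pos 13 = 'n'
  'y' (pos 24) + 12 = pos 10 = 'k'
Result: bkaxnk

bkaxnk


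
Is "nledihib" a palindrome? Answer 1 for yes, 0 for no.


Input: nledihib
Reversed: bihideln
  Compare pos 0 ('n') with pos 7 ('b'): MISMATCH
  Compare pos 1 ('l') with pos 6 ('i'): MISMATCH
  Compare pos 2 ('e') with pos 5 ('h'): MISMATCH
  Compare pos 3 ('d') with pos 4 ('i'): MISMATCH
Result: not a palindrome

0


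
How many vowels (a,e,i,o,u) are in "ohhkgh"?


Input: ohhkgh
Checking each character:
  'o' at position 0: vowel (running total: 1)
  'h' at position 1: consonant
  'h' at position 2: consonant
  'k' at position 3: consonant
  'g' at position 4: consonant
  'h' at position 5: consonant
Total vowels: 1

1


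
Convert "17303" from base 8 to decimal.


Input: "17303" in base 8
Positional expansion:
  Digit '1' (value 1) x 8^4 = 4096
  Digit '7' (value 7) x 8^3 = 3584
  Digit '3' (value 3) x 8^2 = 192
  Digit '0' (value 0) x 8^1 = 0
  Digit '3' (value 3) x 8^0 = 3
Sum = 7875

7875


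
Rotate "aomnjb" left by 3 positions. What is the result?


Input: "aomnjb", rotate left by 3
First 3 characters: "aom"
Remaining characters: "njb"
Concatenate remaining + first: "njb" + "aom" = "njbaom"

njbaom


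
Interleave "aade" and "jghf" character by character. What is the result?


Interleaving "aade" and "jghf":
  Position 0: 'a' from first, 'j' from second => "aj"
  Position 1: 'a' from first, 'g' from second => "ag"
  Position 2: 'd' from first, 'h' from second => "dh"
  Position 3: 'e' from first, 'f' from second => "ef"
Result: ajagdhef

ajagdhef


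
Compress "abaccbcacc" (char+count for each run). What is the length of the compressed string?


Input: abaccbcacc
Runs:
  'a' x 1 => "a1"
  'b' x 1 => "b1"
  'a' x 1 => "a1"
  'c' x 2 => "c2"
  'b' x 1 => "b1"
  'c' x 1 => "c1"
  'a' x 1 => "a1"
  'c' x 2 => "c2"
Compressed: "a1b1a1c2b1c1a1c2"
Compressed length: 16

16


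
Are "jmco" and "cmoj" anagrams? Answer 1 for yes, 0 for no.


Strings: "jmco", "cmoj"
Sorted first:  cjmo
Sorted second: cjmo
Sorted forms match => anagrams

1


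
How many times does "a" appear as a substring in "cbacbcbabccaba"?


Searching for "a" in "cbacbcbabccaba"
Scanning each position:
  Position 0: "c" => no
  Position 1: "b" => no
  Position 2: "a" => MATCH
  Position 3: "c" => no
  Position 4: "b" => no
  Position 5: "c" => no
  Position 6: "b" => no
  Position 7: "a" => MATCH
  Position 8: "b" => no
  Position 9: "c" => no
  Position 10: "c" => no
  Position 11: "a" => MATCH
  Position 12: "b" => no
  Position 13: "a" => MATCH
Total occurrences: 4

4


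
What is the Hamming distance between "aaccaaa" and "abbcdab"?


Comparing "aaccaaa" and "abbcdab" position by position:
  Position 0: 'a' vs 'a' => same
  Position 1: 'a' vs 'b' => differ
  Position 2: 'c' vs 'b' => differ
  Position 3: 'c' vs 'c' => same
  Position 4: 'a' vs 'd' => differ
  Position 5: 'a' vs 'a' => same
  Position 6: 'a' vs 'b' => differ
Total differences (Hamming distance): 4

4


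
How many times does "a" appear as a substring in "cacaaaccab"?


Searching for "a" in "cacaaaccab"
Scanning each position:
  Position 0: "c" => no
  Position 1: "a" => MATCH
  Position 2: "c" => no
  Position 3: "a" => MATCH
  Position 4: "a" => MATCH
  Position 5: "a" => MATCH
  Position 6: "c" => no
  Position 7: "c" => no
  Position 8: "a" => MATCH
  Position 9: "b" => no
Total occurrences: 5

5


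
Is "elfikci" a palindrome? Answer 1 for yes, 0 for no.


Input: elfikci
Reversed: ickifle
  Compare pos 0 ('e') with pos 6 ('i'): MISMATCH
  Compare pos 1 ('l') with pos 5 ('c'): MISMATCH
  Compare pos 2 ('f') with pos 4 ('k'): MISMATCH
Result: not a palindrome

0


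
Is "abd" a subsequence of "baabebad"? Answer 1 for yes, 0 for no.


Check if "abd" is a subsequence of "baabebad"
Greedy scan:
  Position 0 ('b'): no match needed
  Position 1 ('a'): matches sub[0] = 'a'
  Position 2 ('a'): no match needed
  Position 3 ('b'): matches sub[1] = 'b'
  Position 4 ('e'): no match needed
  Position 5 ('b'): no match needed
  Position 6 ('a'): no match needed
  Position 7 ('d'): matches sub[2] = 'd'
All 3 characters matched => is a subsequence

1


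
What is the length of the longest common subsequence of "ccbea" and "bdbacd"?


LCS of "ccbea" and "bdbacd"
DP table:
           b    d    b    a    c    d
      0    0    0    0    0    0    0
  c   0    0    0    0    0    1    1
  c   0    0    0    0    0    1    1
  b   0    1    1    1    1    1    1
  e   0    1    1    1    1    1    1
  a   0    1    1    1    2    2    2
LCS length = dp[5][6] = 2

2


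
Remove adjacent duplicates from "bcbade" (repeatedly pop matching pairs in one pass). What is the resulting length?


Input: bcbade
Stack-based adjacent duplicate removal:
  Read 'b': push. Stack: b
  Read 'c': push. Stack: bc
  Read 'b': push. Stack: bcb
  Read 'a': push. Stack: bcba
  Read 'd': push. Stack: bcbad
  Read 'e': push. Stack: bcbade
Final stack: "bcbade" (length 6)

6


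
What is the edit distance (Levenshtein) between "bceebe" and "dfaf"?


Computing edit distance: "bceebe" -> "dfaf"
DP table:
           d    f    a    f
      0    1    2    3    4
  b   1    1    2    3    4
  c   2    2    2    3    4
  e   3    3    3    3    4
  e   4    4    4    4    4
  b   5    5    5    5    5
  e   6    6    6    6    6
Edit distance = dp[6][4] = 6

6


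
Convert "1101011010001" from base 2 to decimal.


Input: "1101011010001" in base 2
Positional expansion:
  Digit '1' (value 1) x 2^12 = 4096
  Digit '1' (value 1) x 2^11 = 2048
  Digit '0' (value 0) x 2^10 = 0
  Digit '1' (value 1) x 2^9 = 512
  Digit '0' (value 0) x 2^8 = 0
  Digit '1' (value 1) x 2^7 = 128
  Digit '1' (value 1) x 2^6 = 64
  Digit '0' (value 0) x 2^5 = 0
  Digit '1' (value 1) x 2^4 = 16
  Digit '0' (value 0) x 2^3 = 0
  Digit '0' (value 0) x 2^2 = 0
  Digit '0' (value 0) x 2^1 = 0
  Digit '1' (value 1) x 2^0 = 1
Sum = 6865

6865


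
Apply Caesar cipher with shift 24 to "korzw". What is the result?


Caesar cipher: shift "korzw" by 24
  'k' (pos 10) + 24 = pos 8 = 'i'
  'o' (pos 14) + 24 = pos 12 = 'm'
  'r' (pos 17) + 24 = pos 15 = 'p'
  'z' (pos 25) + 24 = pos 23 = 'x'
  'w' (pos 22) + 24 = pos 20 = 'u'
Result: impxu

impxu


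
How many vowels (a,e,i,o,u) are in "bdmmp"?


Input: bdmmp
Checking each character:
  'b' at position 0: consonant
  'd' at position 1: consonant
  'm' at position 2: consonant
  'm' at position 3: consonant
  'p' at position 4: consonant
Total vowels: 0

0


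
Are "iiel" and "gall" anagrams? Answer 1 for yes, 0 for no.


Strings: "iiel", "gall"
Sorted first:  eiil
Sorted second: agll
Differ at position 0: 'e' vs 'a' => not anagrams

0


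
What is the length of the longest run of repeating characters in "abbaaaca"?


Input: "abbaaaca"
Scanning for longest run:
  Position 1 ('b'): new char, reset run to 1
  Position 2 ('b'): continues run of 'b', length=2
  Position 3 ('a'): new char, reset run to 1
  Position 4 ('a'): continues run of 'a', length=2
  Position 5 ('a'): continues run of 'a', length=3
  Position 6 ('c'): new char, reset run to 1
  Position 7 ('a'): new char, reset run to 1
Longest run: 'a' with length 3

3


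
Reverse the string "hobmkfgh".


Input: hobmkfgh
Reading characters right to left:
  Position 7: 'h'
  Position 6: 'g'
  Position 5: 'f'
  Position 4: 'k'
  Position 3: 'm'
  Position 2: 'b'
  Position 1: 'o'
  Position 0: 'h'
Reversed: hgfkmboh

hgfkmboh


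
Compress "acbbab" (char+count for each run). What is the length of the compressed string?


Input: acbbab
Runs:
  'a' x 1 => "a1"
  'c' x 1 => "c1"
  'b' x 2 => "b2"
  'a' x 1 => "a1"
  'b' x 1 => "b1"
Compressed: "a1c1b2a1b1"
Compressed length: 10

10


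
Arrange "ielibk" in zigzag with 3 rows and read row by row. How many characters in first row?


Zigzag "ielibk" into 3 rows:
Placing characters:
  'i' => row 0
  'e' => row 1
  'l' => row 2
  'i' => row 1
  'b' => row 0
  'k' => row 1
Rows:
  Row 0: "ib"
  Row 1: "eik"
  Row 2: "l"
First row length: 2

2


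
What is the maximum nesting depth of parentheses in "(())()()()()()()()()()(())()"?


Input: "(())()()()()()()()()()(())()"
Tracking depth:
  Position 0 '(': depth becomes 1
  Position 1 '(': depth becomes 2
  Position 2 ')': depth becomes 1
  Position 3 ')': depth becomes 0
  Position 4 '(': depth becomes 1
  Position 5 ')': depth becomes 0
  Position 6 '(': depth becomes 1
  Position 7 ')': depth becomes 0
  Position 8 '(': depth becomes 1
  Position 9 ')': depth becomes 0
  Position 10 '(': depth becomes 1
  Position 11 ')': depth becomes 0
  Position 12 '(': depth becomes 1
  Position 13 ')': depth becomes 0
  Position 14 '(': depth becomes 1
  Position 15 ')': depth becomes 0
  Position 16 '(': depth becomes 1
  Position 17 ')': depth becomes 0
  Position 18 '(': depth becomes 1
  Position 19 ')': depth becomes 0
  Position 20 '(': depth becomes 1
  Position 21 ')': depth becomes 0
  Position 22 '(': depth becomes 1
  Position 23 '(': depth becomes 2
  Position 24 ')': depth becomes 1
  Position 25 ')': depth becomes 0
  Position 26 '(': depth becomes 1
  Position 27 ')': depth becomes 0
Maximum depth reached: 2

2


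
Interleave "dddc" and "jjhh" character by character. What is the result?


Interleaving "dddc" and "jjhh":
  Position 0: 'd' from first, 'j' from second => "dj"
  Position 1: 'd' from first, 'j' from second => "dj"
  Position 2: 'd' from first, 'h' from second => "dh"
  Position 3: 'c' from first, 'h' from second => "ch"
Result: djdjdhch

djdjdhch


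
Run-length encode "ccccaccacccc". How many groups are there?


Input: ccccaccacccc
Scanning for consecutive runs:
  Group 1: 'c' x 4 (positions 0-3)
  Group 2: 'a' x 1 (positions 4-4)
  Group 3: 'c' x 2 (positions 5-6)
  Group 4: 'a' x 1 (positions 7-7)
  Group 5: 'c' x 4 (positions 8-11)
Total groups: 5

5


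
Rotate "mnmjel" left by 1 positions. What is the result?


Input: "mnmjel", rotate left by 1
First 1 characters: "m"
Remaining characters: "nmjel"
Concatenate remaining + first: "nmjel" + "m" = "nmjelm"

nmjelm


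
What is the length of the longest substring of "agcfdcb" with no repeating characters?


Input: "agcfdcb"
Sliding window (track last position of each char):
  Position 0 ('a'): window [0,0] length 1 -- new best
  Position 1 ('g'): window [0,1] length 2 -- new best
  Position 2 ('c'): window [0,2] length 3 -- new best
  Position 3 ('f'): window [0,3] length 4 -- new best
  Position 4 ('d'): window [0,4] length 5 -- new best
  Position 5 ('c'): repeat (last at 2), move window start to 3
  Position 5 ('c'): window [3,5] length 3
  Position 6 ('b'): window [3,6] length 4
Longest substring with no repeats: "agcfd" with length 5

5


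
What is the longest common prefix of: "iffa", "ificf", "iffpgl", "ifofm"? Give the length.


Words: iffa, ificf, iffpgl, ifofm
  Position 0: all 'i' => match
  Position 1: all 'f' => match
  Position 2: ('f', 'i', 'f', 'o') => mismatch, stop
LCP = "if" (length 2)

2


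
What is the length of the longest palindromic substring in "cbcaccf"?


Input: "cbcaccf"
Checking substrings for palindromes:
  [0:3] "cbc" (len 3) => palindrome
  [2:5] "cac" (len 3) => palindrome
  [4:6] "cc" (len 2) => palindrome
Longest palindromic substring: "cbc" with length 3

3


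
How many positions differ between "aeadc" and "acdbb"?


Comparing "aeadc" and "acdbb" position by position:
  Position 0: 'a' vs 'a' => same
  Position 1: 'e' vs 'c' => DIFFER
  Position 2: 'a' vs 'd' => DIFFER
  Position 3: 'd' vs 'b' => DIFFER
  Position 4: 'c' vs 'b' => DIFFER
Positions that differ: 4

4


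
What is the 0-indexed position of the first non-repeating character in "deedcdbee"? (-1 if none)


Input: deedcdbee
Character frequencies:
  'b': 1
  'c': 1
  'd': 3
  'e': 4
Scanning left to right for freq == 1:
  Position 0 ('d'): freq=3, skip
  Position 1 ('e'): freq=4, skip
  Position 2 ('e'): freq=4, skip
  Position 3 ('d'): freq=3, skip
  Position 4 ('c'): unique! => answer = 4

4


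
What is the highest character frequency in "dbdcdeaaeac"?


Input: dbdcdeaaeac
Character counts:
  'a': 3
  'b': 1
  'c': 2
  'd': 3
  'e': 2
Maximum frequency: 3

3


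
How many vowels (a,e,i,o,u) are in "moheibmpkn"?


Input: moheibmpkn
Checking each character:
  'm' at position 0: consonant
  'o' at position 1: vowel (running total: 1)
  'h' at position 2: consonant
  'e' at position 3: vowel (running total: 2)
  'i' at position 4: vowel (running total: 3)
  'b' at position 5: consonant
  'm' at position 6: consonant
  'p' at position 7: consonant
  'k' at position 8: consonant
  'n' at position 9: consonant
Total vowels: 3

3


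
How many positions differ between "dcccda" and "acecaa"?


Comparing "dcccda" and "acecaa" position by position:
  Position 0: 'd' vs 'a' => DIFFER
  Position 1: 'c' vs 'c' => same
  Position 2: 'c' vs 'e' => DIFFER
  Position 3: 'c' vs 'c' => same
  Position 4: 'd' vs 'a' => DIFFER
  Position 5: 'a' vs 'a' => same
Positions that differ: 3

3


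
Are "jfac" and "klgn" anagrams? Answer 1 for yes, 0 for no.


Strings: "jfac", "klgn"
Sorted first:  acfj
Sorted second: gkln
Differ at position 0: 'a' vs 'g' => not anagrams

0


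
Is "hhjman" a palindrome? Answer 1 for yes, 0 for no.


Input: hhjman
Reversed: namjhh
  Compare pos 0 ('h') with pos 5 ('n'): MISMATCH
  Compare pos 1 ('h') with pos 4 ('a'): MISMATCH
  Compare pos 2 ('j') with pos 3 ('m'): MISMATCH
Result: not a palindrome

0


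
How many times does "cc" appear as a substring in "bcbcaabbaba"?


Searching for "cc" in "bcbcaabbaba"
Scanning each position:
  Position 0: "bc" => no
  Position 1: "cb" => no
  Position 2: "bc" => no
  Position 3: "ca" => no
  Position 4: "aa" => no
  Position 5: "ab" => no
  Position 6: "bb" => no
  Position 7: "ba" => no
  Position 8: "ab" => no
  Position 9: "ba" => no
Total occurrences: 0

0


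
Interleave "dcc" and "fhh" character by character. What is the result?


Interleaving "dcc" and "fhh":
  Position 0: 'd' from first, 'f' from second => "df"
  Position 1: 'c' from first, 'h' from second => "ch"
  Position 2: 'c' from first, 'h' from second => "ch"
Result: dfchch

dfchch


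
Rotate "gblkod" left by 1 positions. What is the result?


Input: "gblkod", rotate left by 1
First 1 characters: "g"
Remaining characters: "blkod"
Concatenate remaining + first: "blkod" + "g" = "blkodg"

blkodg


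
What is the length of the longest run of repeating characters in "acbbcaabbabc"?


Input: "acbbcaabbabc"
Scanning for longest run:
  Position 1 ('c'): new char, reset run to 1
  Position 2 ('b'): new char, reset run to 1
  Position 3 ('b'): continues run of 'b', length=2
  Position 4 ('c'): new char, reset run to 1
  Position 5 ('a'): new char, reset run to 1
  Position 6 ('a'): continues run of 'a', length=2
  Position 7 ('b'): new char, reset run to 1
  Position 8 ('b'): continues run of 'b', length=2
  Position 9 ('a'): new char, reset run to 1
  Position 10 ('b'): new char, reset run to 1
  Position 11 ('c'): new char, reset run to 1
Longest run: 'b' with length 2

2


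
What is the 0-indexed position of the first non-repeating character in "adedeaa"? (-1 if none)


Input: adedeaa
Character frequencies:
  'a': 3
  'd': 2
  'e': 2
Scanning left to right for freq == 1:
  Position 0 ('a'): freq=3, skip
  Position 1 ('d'): freq=2, skip
  Position 2 ('e'): freq=2, skip
  Position 3 ('d'): freq=2, skip
  Position 4 ('e'): freq=2, skip
  Position 5 ('a'): freq=3, skip
  Position 6 ('a'): freq=3, skip
  No unique character found => answer = -1

-1


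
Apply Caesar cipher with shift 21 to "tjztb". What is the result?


Caesar cipher: shift "tjztb" by 21
  't' (pos 19) + 21 = pos 14 = 'o'
  'j' (pos 9) + 21 = pos 4 = 'e'
  'z' (pos 25) + 21 = pos 20 = 'u'
  't' (pos 19) + 21 = pos 14 = 'o'
  'b' (pos 1) + 21 = pos 22 = 'w'
Result: oeuow

oeuow


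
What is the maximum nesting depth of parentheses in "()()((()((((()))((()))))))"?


Input: "()()((()((((()))((()))))))"
Tracking depth:
  Position 0 '(': depth becomes 1
  Position 1 ')': depth becomes 0
  Position 2 '(': depth becomes 1
  Position 3 ')': depth becomes 0
  Position 4 '(': depth becomes 1
  Position 5 '(': depth becomes 2
  Position 6 '(': depth becomes 3
  Position 7 ')': depth becomes 2
  Position 8 '(': depth becomes 3
  Position 9 '(': depth becomes 4
  Position 10 '(': depth becomes 5
  Position 11 '(': depth becomes 6
  Position 12 '(': depth becomes 7
  Position 13 ')': depth becomes 6
  Position 14 ')': depth becomes 5
  Position 15 ')': depth becomes 4
  Position 16 '(': depth becomes 5
  Position 17 '(': depth becomes 6
  Position 18 '(': depth becomes 7
  Position 19 ')': depth becomes 6
  Position 20 ')': depth becomes 5
  Position 21 ')': depth becomes 4
  Position 22 ')': depth becomes 3
  Position 23 ')': depth becomes 2
  Position 24 ')': depth becomes 1
  Position 25 ')': depth becomes 0
Maximum depth reached: 7

7


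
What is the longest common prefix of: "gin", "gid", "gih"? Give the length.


Words: gin, gid, gih
  Position 0: all 'g' => match
  Position 1: all 'i' => match
  Position 2: ('n', 'd', 'h') => mismatch, stop
LCP = "gi" (length 2)

2


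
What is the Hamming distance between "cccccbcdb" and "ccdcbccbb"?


Comparing "cccccbcdb" and "ccdcbccbb" position by position:
  Position 0: 'c' vs 'c' => same
  Position 1: 'c' vs 'c' => same
  Position 2: 'c' vs 'd' => differ
  Position 3: 'c' vs 'c' => same
  Position 4: 'c' vs 'b' => differ
  Position 5: 'b' vs 'c' => differ
  Position 6: 'c' vs 'c' => same
  Position 7: 'd' vs 'b' => differ
  Position 8: 'b' vs 'b' => same
Total differences (Hamming distance): 4

4


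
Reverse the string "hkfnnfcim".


Input: hkfnnfcim
Reading characters right to left:
  Position 8: 'm'
  Position 7: 'i'
  Position 6: 'c'
  Position 5: 'f'
  Position 4: 'n'
  Position 3: 'n'
  Position 2: 'f'
  Position 1: 'k'
  Position 0: 'h'
Reversed: micfnnfkh

micfnnfkh


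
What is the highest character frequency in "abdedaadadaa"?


Input: abdedaadadaa
Character counts:
  'a': 6
  'b': 1
  'd': 4
  'e': 1
Maximum frequency: 6

6
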